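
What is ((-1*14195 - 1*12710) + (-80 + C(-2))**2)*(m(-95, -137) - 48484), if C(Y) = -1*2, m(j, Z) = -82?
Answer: 980110446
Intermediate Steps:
C(Y) = -2
((-1*14195 - 1*12710) + (-80 + C(-2))**2)*(m(-95, -137) - 48484) = ((-1*14195 - 1*12710) + (-80 - 2)**2)*(-82 - 48484) = ((-14195 - 12710) + (-82)**2)*(-48566) = (-26905 + 6724)*(-48566) = -20181*(-48566) = 980110446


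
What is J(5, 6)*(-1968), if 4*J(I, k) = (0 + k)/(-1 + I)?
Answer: -738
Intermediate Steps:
J(I, k) = k/(4*(-1 + I)) (J(I, k) = ((0 + k)/(-1 + I))/4 = (k/(-1 + I))/4 = k/(4*(-1 + I)))
J(5, 6)*(-1968) = ((1/4)*6/(-1 + 5))*(-1968) = ((1/4)*6/4)*(-1968) = ((1/4)*6*(1/4))*(-1968) = (3/8)*(-1968) = -738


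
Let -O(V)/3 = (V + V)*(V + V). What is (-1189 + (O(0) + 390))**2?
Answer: 638401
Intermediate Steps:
O(V) = -12*V**2 (O(V) = -3*(V + V)*(V + V) = -3*2*V*2*V = -12*V**2)
(-1189 + (O(0) + 390))**2 = (-1189 + (-12*0**2 + 390))**2 = (-1189 + (-12*0 + 390))**2 = (-1189 + (0 + 390))**2 = (-1189 + 390)**2 = (-799)**2 = 638401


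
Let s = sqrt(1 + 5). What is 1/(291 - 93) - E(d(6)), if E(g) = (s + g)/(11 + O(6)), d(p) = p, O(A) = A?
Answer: -1171/3366 - sqrt(6)/17 ≈ -0.49198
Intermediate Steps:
s = sqrt(6) ≈ 2.4495
E(g) = g/17 + sqrt(6)/17 (E(g) = (sqrt(6) + g)/(11 + 6) = (g + sqrt(6))/17 = (g + sqrt(6))*(1/17) = g/17 + sqrt(6)/17)
1/(291 - 93) - E(d(6)) = 1/(291 - 93) - ((1/17)*6 + sqrt(6)/17) = 1/198 - (6/17 + sqrt(6)/17) = 1/198 + (-6/17 - sqrt(6)/17) = -1171/3366 - sqrt(6)/17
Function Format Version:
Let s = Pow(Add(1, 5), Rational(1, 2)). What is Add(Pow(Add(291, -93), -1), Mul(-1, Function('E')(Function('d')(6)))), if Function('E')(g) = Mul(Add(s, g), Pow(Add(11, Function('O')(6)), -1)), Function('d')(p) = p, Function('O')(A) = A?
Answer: Add(Rational(-1171, 3366), Mul(Rational(-1, 17), Pow(6, Rational(1, 2)))) ≈ -0.49198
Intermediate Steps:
s = Pow(6, Rational(1, 2)) ≈ 2.4495
Function('E')(g) = Add(Mul(Rational(1, 17), g), Mul(Rational(1, 17), Pow(6, Rational(1, 2)))) (Function('E')(g) = Mul(Add(Pow(6, Rational(1, 2)), g), Pow(Add(11, 6), -1)) = Mul(Add(g, Pow(6, Rational(1, 2))), Pow(17, -1)) = Mul(Add(g, Pow(6, Rational(1, 2))), Rational(1, 17)) = Add(Mul(Rational(1, 17), g), Mul(Rational(1, 17), Pow(6, Rational(1, 2)))))
Add(Pow(Add(291, -93), -1), Mul(-1, Function('E')(Function('d')(6)))) = Add(Pow(Add(291, -93), -1), Mul(-1, Add(Mul(Rational(1, 17), 6), Mul(Rational(1, 17), Pow(6, Rational(1, 2)))))) = Add(Pow(198, -1), Mul(-1, Add(Rational(6, 17), Mul(Rational(1, 17), Pow(6, Rational(1, 2)))))) = Add(Rational(1, 198), Add(Rational(-6, 17), Mul(Rational(-1, 17), Pow(6, Rational(1, 2))))) = Add(Rational(-1171, 3366), Mul(Rational(-1, 17), Pow(6, Rational(1, 2))))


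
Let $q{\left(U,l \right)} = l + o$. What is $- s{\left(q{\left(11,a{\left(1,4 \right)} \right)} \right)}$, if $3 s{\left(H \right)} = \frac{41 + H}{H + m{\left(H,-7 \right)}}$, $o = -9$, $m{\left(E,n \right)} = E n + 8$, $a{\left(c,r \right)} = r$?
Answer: $- \frac{6}{19} \approx -0.31579$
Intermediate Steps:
$m{\left(E,n \right)} = 8 + E n$
$q{\left(U,l \right)} = -9 + l$ ($q{\left(U,l \right)} = l - 9 = -9 + l$)
$s{\left(H \right)} = \frac{41 + H}{3 \left(8 - 6 H\right)}$ ($s{\left(H \right)} = \frac{\left(41 + H\right) \frac{1}{H + \left(8 + H \left(-7\right)\right)}}{3} = \frac{\left(41 + H\right) \frac{1}{H - \left(-8 + 7 H\right)}}{3} = \frac{\left(41 + H\right) \frac{1}{8 - 6 H}}{3} = \frac{\frac{1}{8 - 6 H} \left(41 + H\right)}{3} = \frac{41 + H}{3 \left(8 - 6 H\right)}$)
$- s{\left(q{\left(11,a{\left(1,4 \right)} \right)} \right)} = - \frac{41 + \left(-9 + 4\right)}{6 \left(4 - 3 \left(-9 + 4\right)\right)} = - \frac{41 - 5}{6 \left(4 - -15\right)} = - \frac{36}{6 \left(4 + 15\right)} = - \frac{36}{6 \cdot 19} = \left(-1\right) \frac{6}{19} = - \frac{6}{19}$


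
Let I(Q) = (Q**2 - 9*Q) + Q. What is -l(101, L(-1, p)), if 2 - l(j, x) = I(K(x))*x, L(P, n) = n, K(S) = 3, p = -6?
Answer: 88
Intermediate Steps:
I(Q) = Q**2 - 8*Q
l(j, x) = 2 + 15*x (l(j, x) = 2 - 3*(-8 + 3)*x = 2 - 3*(-5)*x = 2 - (-15)*x = 2 + 15*x)
-l(101, L(-1, p)) = -(2 + 15*(-6)) = -(2 - 90) = -1*(-88) = 88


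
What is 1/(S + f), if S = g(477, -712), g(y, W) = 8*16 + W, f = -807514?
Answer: -1/808098 ≈ -1.2375e-6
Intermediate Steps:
g(y, W) = 128 + W
S = -584 (S = 128 - 712 = -584)
1/(S + f) = 1/(-584 - 807514) = 1/(-808098) = -1/808098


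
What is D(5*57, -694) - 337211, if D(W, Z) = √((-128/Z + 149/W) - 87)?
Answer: -337211 + I*√843962216190/98895 ≈ -3.3721e+5 + 9.2894*I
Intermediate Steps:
D(W, Z) = √(-87 - 128/Z + 149/W)
D(5*57, -694) - 337211 = √(-87 - 128/(-694) + 149/((5*57))) - 337211 = √(-87 - 128*(-1/694) + 149/285) - 337211 = √(-87 + 64/347 + 149*(1/285)) - 337211 = √(-87 + 64/347 + 149/285) - 337211 = √(-8533922/98895) - 337211 = I*√843962216190/98895 - 337211 = -337211 + I*√843962216190/98895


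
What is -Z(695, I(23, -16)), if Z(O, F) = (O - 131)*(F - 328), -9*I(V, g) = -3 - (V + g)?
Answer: 553096/3 ≈ 1.8437e+5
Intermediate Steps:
I(V, g) = ⅓ + V/9 + g/9 (I(V, g) = -(-3 - (V + g))/9 = -(-3 + (-V - g))/9 = -(-3 - V - g)/9 = ⅓ + V/9 + g/9)
Z(O, F) = (-328 + F)*(-131 + O) (Z(O, F) = (-131 + O)*(-328 + F) = (-328 + F)*(-131 + O))
-Z(695, I(23, -16)) = -(42968 - 328*695 - 131*(⅓ + (⅑)*23 + (⅑)*(-16)) + (⅓ + (⅑)*23 + (⅑)*(-16))*695) = -(42968 - 227960 - 131*(⅓ + 23/9 - 16/9) + (⅓ + 23/9 - 16/9)*695) = -(42968 - 227960 - 131*10/9 + (10/9)*695) = -(42968 - 227960 - 1310/9 + 6950/9) = -1*(-553096/3) = 553096/3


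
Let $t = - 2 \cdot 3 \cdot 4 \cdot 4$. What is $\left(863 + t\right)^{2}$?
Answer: $588289$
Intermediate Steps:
$t = -96$ ($t = \left(-2\right) 12 \cdot 4 = \left(-24\right) 4 = -96$)
$\left(863 + t\right)^{2} = \left(863 - 96\right)^{2} = 767^{2} = 588289$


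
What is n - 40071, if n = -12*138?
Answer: -41727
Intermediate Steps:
n = -1656
n - 40071 = -1656 - 40071 = -41727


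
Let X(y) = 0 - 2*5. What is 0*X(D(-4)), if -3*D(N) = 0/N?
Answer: 0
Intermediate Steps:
D(N) = 0 (D(N) = -0/N = -⅓*0 = 0)
X(y) = -10 (X(y) = 0 - 10 = -10)
0*X(D(-4)) = 0*(-10) = 0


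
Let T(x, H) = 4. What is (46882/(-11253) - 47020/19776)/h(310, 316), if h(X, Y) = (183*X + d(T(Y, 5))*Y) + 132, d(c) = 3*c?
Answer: -11032231/102256821216 ≈ -0.00010789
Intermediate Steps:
h(X, Y) = 132 + 12*Y + 183*X (h(X, Y) = (183*X + (3*4)*Y) + 132 = (183*X + 12*Y) + 132 = (12*Y + 183*X) + 132 = 132 + 12*Y + 183*X)
(46882/(-11253) - 47020/19776)/h(310, 316) = (46882/(-11253) - 47020/19776)/(132 + 12*316 + 183*310) = (46882*(-1/11253) - 47020*1/19776)/(132 + 3792 + 56730) = (-4262/1023 - 11755/4944)/60654 = -11032231/1685904*1/60654 = -11032231/102256821216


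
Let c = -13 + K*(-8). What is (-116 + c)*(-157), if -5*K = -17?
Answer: 122617/5 ≈ 24523.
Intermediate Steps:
K = 17/5 (K = -⅕*(-17) = 17/5 ≈ 3.4000)
c = -201/5 (c = -13 + (17/5)*(-8) = -13 - 136/5 = -201/5 ≈ -40.200)
(-116 + c)*(-157) = (-116 - 201/5)*(-157) = -781/5*(-157) = 122617/5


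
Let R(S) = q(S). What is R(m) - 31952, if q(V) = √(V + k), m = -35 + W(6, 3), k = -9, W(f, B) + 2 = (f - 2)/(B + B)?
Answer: -31952 + 2*I*√102/3 ≈ -31952.0 + 6.733*I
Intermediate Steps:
W(f, B) = -2 + (-2 + f)/(2*B) (W(f, B) = -2 + (f - 2)/(B + B) = -2 + (-2 + f)/((2*B)) = -2 + (-2 + f)*(1/(2*B)) = -2 + (-2 + f)/(2*B))
m = -109/3 (m = -35 + (½)*(-2 + 6 - 4*3)/3 = -35 + (½)*(⅓)*(-2 + 6 - 12) = -35 + (½)*(⅓)*(-8) = -35 - 4/3 = -109/3 ≈ -36.333)
q(V) = √(-9 + V) (q(V) = √(V - 9) = √(-9 + V))
R(S) = √(-9 + S)
R(m) - 31952 = √(-9 - 109/3) - 31952 = √(-136/3) - 31952 = 2*I*√102/3 - 31952 = -31952 + 2*I*√102/3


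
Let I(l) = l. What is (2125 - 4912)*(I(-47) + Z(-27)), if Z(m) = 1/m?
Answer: 1179830/9 ≈ 1.3109e+5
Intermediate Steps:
(2125 - 4912)*(I(-47) + Z(-27)) = (2125 - 4912)*(-47 + 1/(-27)) = -2787*(-47 - 1/27) = -2787*(-1270/27) = 1179830/9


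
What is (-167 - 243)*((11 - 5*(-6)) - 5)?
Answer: -14760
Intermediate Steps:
(-167 - 243)*((11 - 5*(-6)) - 5) = -410*((11 + 30) - 5) = -410*(41 - 5) = -410*36 = -14760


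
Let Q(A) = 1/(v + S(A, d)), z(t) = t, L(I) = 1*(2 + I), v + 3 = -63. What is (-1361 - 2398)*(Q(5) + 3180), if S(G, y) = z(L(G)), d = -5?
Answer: -705259821/59 ≈ -1.1954e+7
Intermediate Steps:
v = -66 (v = -3 - 63 = -66)
L(I) = 2 + I
S(G, y) = 2 + G
Q(A) = 1/(-64 + A) (Q(A) = 1/(-66 + (2 + A)) = 1/(-64 + A))
(-1361 - 2398)*(Q(5) + 3180) = (-1361 - 2398)*(1/(-64 + 5) + 3180) = -3759*(1/(-59) + 3180) = -3759*(-1/59 + 3180) = -3759*187619/59 = -705259821/59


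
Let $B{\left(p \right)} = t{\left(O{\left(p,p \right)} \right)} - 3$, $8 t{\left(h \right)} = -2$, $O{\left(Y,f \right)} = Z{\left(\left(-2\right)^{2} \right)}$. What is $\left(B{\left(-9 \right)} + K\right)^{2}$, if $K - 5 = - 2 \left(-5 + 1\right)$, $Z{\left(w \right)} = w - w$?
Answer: $\frac{1521}{16} \approx 95.063$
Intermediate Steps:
$Z{\left(w \right)} = 0$
$O{\left(Y,f \right)} = 0$
$t{\left(h \right)} = - \frac{1}{4}$ ($t{\left(h \right)} = \frac{1}{8} \left(-2\right) = - \frac{1}{4}$)
$K = 13$ ($K = 5 - 2 \left(-5 + 1\right) = 5 - -8 = 5 + 8 = 13$)
$B{\left(p \right)} = - \frac{13}{4}$ ($B{\left(p \right)} = - \frac{1}{4} - 3 = - \frac{13}{4}$)
$\left(B{\left(-9 \right)} + K\right)^{2} = \left(- \frac{13}{4} + 13\right)^{2} = \left(\frac{39}{4}\right)^{2} = \frac{1521}{16}$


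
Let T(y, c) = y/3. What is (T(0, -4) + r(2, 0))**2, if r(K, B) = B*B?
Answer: 0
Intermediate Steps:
T(y, c) = y/3 (T(y, c) = y*(1/3) = y/3)
r(K, B) = B**2
(T(0, -4) + r(2, 0))**2 = ((1/3)*0 + 0**2)**2 = (0 + 0)**2 = 0**2 = 0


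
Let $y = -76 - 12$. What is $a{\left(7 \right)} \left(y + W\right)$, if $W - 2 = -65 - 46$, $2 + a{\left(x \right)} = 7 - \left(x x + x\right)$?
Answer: $10047$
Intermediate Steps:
$a{\left(x \right)} = 5 - x - x^{2}$ ($a{\left(x \right)} = -2 - \left(-7 + x + x x\right) = -2 - \left(-7 + x + x^{2}\right) = 5 - x - x^{2}$)
$y = -88$ ($y = -76 - 12 = -88$)
$W = -109$ ($W = 2 - 111 = -109$)
$a{\left(7 \right)} \left(y + W\right) = \left(5 - 7 - 7^{2}\right) \left(-88 - 109\right) = \left(5 - 7 - 49\right) \left(-197\right) = \left(-51\right) \left(-197\right) = 10047$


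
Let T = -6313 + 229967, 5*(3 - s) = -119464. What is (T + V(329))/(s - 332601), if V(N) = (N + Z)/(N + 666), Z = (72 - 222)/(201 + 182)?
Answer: -85231310447/117642921142 ≈ -0.72449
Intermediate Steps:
s = 119479/5 (s = 3 - 1/5*(-119464) = 3 + 119464/5 = 119479/5 ≈ 23896.)
T = 223654
Z = -150/383 ≈ -0.39164
V(N) = (-150/383 + N)/(666 + N) (V(N) = (N - 150/383)/(N + 666) = (-150/383 + N)/(666 + N))
(T + V(329))/(s - 332601) = (223654 + (-150/383 + 329)/(666 + 329))/(119479/5 - 332601) = (223654 + (125857/383)/995)/(-1543526/5) = (223654 + (1/995)*(125857/383))*(-5/1543526) = (223654 + 125857/381085)*(-5/1543526) = (85231310447/381085)*(-5/1543526) = -85231310447/117642921142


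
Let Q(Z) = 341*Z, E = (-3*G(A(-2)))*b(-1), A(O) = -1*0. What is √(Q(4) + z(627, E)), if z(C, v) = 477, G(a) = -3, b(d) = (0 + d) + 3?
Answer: √1841 ≈ 42.907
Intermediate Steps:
b(d) = 3 + d (b(d) = d + 3 = 3 + d)
A(O) = 0
E = 18 (E = (-3*(-3))*(3 - 1) = 9*2 = 18)
√(Q(4) + z(627, E)) = √(341*4 + 477) = √(1364 + 477) = √1841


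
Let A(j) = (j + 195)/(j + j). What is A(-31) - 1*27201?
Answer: -843313/31 ≈ -27204.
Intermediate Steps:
A(j) = (195 + j)/(2*j) (A(j) = (195 + j)/((2*j)) = (195 + j)*(1/(2*j)) = (195 + j)/(2*j))
A(-31) - 1*27201 = (½)*(195 - 31)/(-31) - 1*27201 = (½)*(-1/31)*164 - 27201 = -82/31 - 27201 = -843313/31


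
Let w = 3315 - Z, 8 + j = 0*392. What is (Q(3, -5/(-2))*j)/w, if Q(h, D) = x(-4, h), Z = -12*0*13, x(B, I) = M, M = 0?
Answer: 0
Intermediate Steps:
x(B, I) = 0
Z = 0 (Z = 0*13 = 0)
Q(h, D) = 0
j = -8 (j = -8 + 0*392 = -8 + 0 = -8)
w = 3315 (w = 3315 - 1*0 = 3315 + 0 = 3315)
(Q(3, -5/(-2))*j)/w = (0*(-8))/3315 = 0*(1/3315) = 0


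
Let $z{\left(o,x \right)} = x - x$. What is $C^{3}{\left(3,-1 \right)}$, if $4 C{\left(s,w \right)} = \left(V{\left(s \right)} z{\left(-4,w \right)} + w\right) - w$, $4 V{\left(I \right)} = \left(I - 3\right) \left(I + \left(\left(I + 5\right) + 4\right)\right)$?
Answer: $0$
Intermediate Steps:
$z{\left(o,x \right)} = 0$
$V{\left(I \right)} = \frac{\left(-3 + I\right) \left(9 + 2 I\right)}{4}$ ($V{\left(I \right)} = \frac{\left(I - 3\right) \left(I + \left(\left(I + 5\right) + 4\right)\right)}{4} = \frac{\left(-3 + I\right) \left(I + \left(\left(5 + I\right) + 4\right)\right)}{4} = \frac{\left(-3 + I\right) \left(I + \left(9 + I\right)\right)}{4} = \frac{\left(-3 + I\right) \left(9 + 2 I\right)}{4}$)
$C{\left(s,w \right)} = 0$ ($C{\left(s,w \right)} = \frac{\left(\left(- \frac{27}{4} + \frac{s^{2}}{2} + \frac{3 s}{4}\right) 0 + w\right) - w}{4} = \frac{\left(0 + w\right) - w}{4} = \frac{w - w}{4} = \frac{1}{4} \cdot 0 = 0$)
$C^{3}{\left(3,-1 \right)} = 0^{3} = 0$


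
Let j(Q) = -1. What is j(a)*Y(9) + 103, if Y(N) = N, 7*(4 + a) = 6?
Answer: 94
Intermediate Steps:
a = -22/7 (a = -4 + (1/7)*6 = -4 + 6/7 = -22/7 ≈ -3.1429)
j(a)*Y(9) + 103 = -1*9 + 103 = -9 + 103 = 94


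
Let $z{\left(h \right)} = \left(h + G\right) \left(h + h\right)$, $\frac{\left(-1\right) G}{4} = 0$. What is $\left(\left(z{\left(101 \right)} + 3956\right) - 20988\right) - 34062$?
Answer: $-30692$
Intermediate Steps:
$G = 0$ ($G = \left(-4\right) 0 = 0$)
$z{\left(h \right)} = 2 h^{2}$ ($z{\left(h \right)} = \left(h + 0\right) \left(h + h\right) = h 2 h = 2 h^{2}$)
$\left(\left(z{\left(101 \right)} + 3956\right) - 20988\right) - 34062 = \left(\left(2 \cdot 101^{2} + 3956\right) - 20988\right) - 34062 = \left(\left(2 \cdot 10201 + 3956\right) - 20988\right) - 34062 = \left(\left(20402 + 3956\right) - 20988\right) - 34062 = \left(24358 - 20988\right) - 34062 = 3370 - 34062 = -30692$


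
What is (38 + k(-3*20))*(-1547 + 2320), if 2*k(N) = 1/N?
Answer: 3524107/120 ≈ 29368.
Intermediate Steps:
k(N) = 1/(2*N)
(38 + k(-3*20))*(-1547 + 2320) = (38 + 1/(2*((-3*20))))*(-1547 + 2320) = (38 + (½)/(-60))*773 = (38 + (½)*(-1/60))*773 = (38 - 1/120)*773 = (4559/120)*773 = 3524107/120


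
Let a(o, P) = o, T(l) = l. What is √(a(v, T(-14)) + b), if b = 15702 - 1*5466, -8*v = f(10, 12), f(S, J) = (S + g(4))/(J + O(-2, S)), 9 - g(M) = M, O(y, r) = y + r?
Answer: √655098/8 ≈ 101.17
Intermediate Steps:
O(y, r) = r + y
g(M) = 9 - M
f(S, J) = (5 + S)/(-2 + J + S) (f(S, J) = (S + (9 - 1*4))/(J + (S - 2)) = (S + (9 - 4))/(J + (-2 + S)) = (S + 5)/(-2 + J + S) = (5 + S)/(-2 + J + S))
v = -3/32 (v = -(5 + 10)/(8*(-2 + 12 + 10)) = -15/(8*20) = -15/160 = -⅛*¾ = -3/32 ≈ -0.093750)
b = 10236 (b = 15702 - 5466 = 10236)
√(a(v, T(-14)) + b) = √(-3/32 + 10236) = √(327549/32) = √655098/8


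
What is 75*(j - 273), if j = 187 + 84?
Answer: -150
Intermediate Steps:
j = 271
75*(j - 273) = 75*(271 - 273) = 75*(-2) = -150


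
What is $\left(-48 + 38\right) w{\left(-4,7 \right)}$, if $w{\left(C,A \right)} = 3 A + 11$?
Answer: $-320$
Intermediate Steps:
$w{\left(C,A \right)} = 11 + 3 A$
$\left(-48 + 38\right) w{\left(-4,7 \right)} = \left(-48 + 38\right) \left(11 + 3 \cdot 7\right) = - 10 \left(11 + 21\right) = \left(-10\right) 32 = -320$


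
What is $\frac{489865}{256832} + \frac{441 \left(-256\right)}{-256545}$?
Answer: $\frac{17185302433}{7320996160} \approx 2.3474$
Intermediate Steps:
$\frac{489865}{256832} + \frac{441 \left(-256\right)}{-256545} = 489865 \cdot \frac{1}{256832} - - \frac{12544}{28505} = \frac{489865}{256832} + \frac{12544}{28505} = \frac{17185302433}{7320996160}$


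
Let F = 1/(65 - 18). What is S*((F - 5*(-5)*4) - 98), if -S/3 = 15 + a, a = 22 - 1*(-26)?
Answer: -17955/47 ≈ -382.02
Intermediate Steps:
F = 1/47 ≈ 0.021277
a = 48 (a = 22 + 26 = 48)
S = -189 (S = -3*(15 + 48) = -3*63 = -189)
S*((F - 5*(-5)*4) - 98) = -189*((1/47 - 5*(-5)*4) - 98) = -189*((1/47 - (-25)*4) - 98) = -189*((1/47 - 1*(-100)) - 98) = -189*((1/47 + 100) - 98) = -189*(4701/47 - 98) = -189*95/47 = -17955/47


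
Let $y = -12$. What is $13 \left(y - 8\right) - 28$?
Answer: $-288$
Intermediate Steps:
$13 \left(y - 8\right) - 28 = 13 \left(-12 - 8\right) - 28 = 13 \left(-20\right) - 28 = -260 - 28 = -288$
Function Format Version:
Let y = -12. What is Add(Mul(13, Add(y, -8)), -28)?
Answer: -288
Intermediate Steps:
Add(Mul(13, Add(y, -8)), -28) = Add(Mul(13, Add(-12, -8)), -28) = Add(Mul(13, -20), -28) = Add(-260, -28) = -288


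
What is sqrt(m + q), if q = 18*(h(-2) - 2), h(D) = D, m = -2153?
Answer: 5*I*sqrt(89) ≈ 47.17*I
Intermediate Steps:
q = -72 (q = 18*(-2 - 2) = 18*(-4) = -72)
sqrt(m + q) = sqrt(-2153 - 72) = sqrt(-2225) = 5*I*sqrt(89)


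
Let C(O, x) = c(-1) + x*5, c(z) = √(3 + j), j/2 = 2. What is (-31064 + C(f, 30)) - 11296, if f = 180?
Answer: -42210 + √7 ≈ -42207.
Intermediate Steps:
j = 4 (j = 2*2 = 4)
c(z) = √7 (c(z) = √(3 + 4) = √7)
C(O, x) = √7 + 5*x (C(O, x) = √7 + x*5 = √7 + 5*x)
(-31064 + C(f, 30)) - 11296 = (-31064 + (√7 + 5*30)) - 11296 = (-31064 + (√7 + 150)) - 11296 = (-31064 + (150 + √7)) - 11296 = (-30914 + √7) - 11296 = -42210 + √7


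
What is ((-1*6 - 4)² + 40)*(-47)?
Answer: -6580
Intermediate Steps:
((-1*6 - 4)² + 40)*(-47) = ((-6 - 4)² + 40)*(-47) = ((-10)² + 40)*(-47) = (100 + 40)*(-47) = 140*(-47) = -6580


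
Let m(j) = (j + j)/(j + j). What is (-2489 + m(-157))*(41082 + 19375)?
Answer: -150417016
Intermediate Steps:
m(j) = 1 (m(j) = (2*j)/((2*j)) = (2*j)*(1/(2*j)) = 1)
(-2489 + m(-157))*(41082 + 19375) = (-2489 + 1)*(41082 + 19375) = -2488*60457 = -150417016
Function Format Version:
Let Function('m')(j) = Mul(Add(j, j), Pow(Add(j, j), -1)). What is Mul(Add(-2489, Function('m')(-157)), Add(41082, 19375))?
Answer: -150417016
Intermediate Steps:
Function('m')(j) = 1 (Function('m')(j) = Mul(Mul(2, j), Pow(Mul(2, j), -1)) = Mul(Mul(2, j), Mul(Rational(1, 2), Pow(j, -1))) = 1)
Mul(Add(-2489, Function('m')(-157)), Add(41082, 19375)) = Mul(Add(-2489, 1), Add(41082, 19375)) = Mul(-2488, 60457) = -150417016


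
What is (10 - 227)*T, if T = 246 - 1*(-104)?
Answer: -75950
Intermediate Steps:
T = 350 (T = 246 + 104 = 350)
(10 - 227)*T = (10 - 227)*350 = -217*350 = -75950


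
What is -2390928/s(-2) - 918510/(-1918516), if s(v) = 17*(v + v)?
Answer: 573387010191/16307386 ≈ 35161.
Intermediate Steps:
s(v) = 34*v (s(v) = 17*(2*v) = 34*v)
-2390928/s(-2) - 918510/(-1918516) = -2390928/(34*(-2)) - 918510/(-1918516) = -2390928/(-68) - 918510*(-1/1918516) = -2390928*(-1/68) + 459255/959258 = 597732/17 + 459255/959258 = 573387010191/16307386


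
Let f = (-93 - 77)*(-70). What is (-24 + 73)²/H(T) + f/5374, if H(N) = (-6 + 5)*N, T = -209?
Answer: 7695037/561583 ≈ 13.702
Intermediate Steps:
f = 11900 (f = -170*(-70) = 11900)
H(N) = -N
(-24 + 73)²/H(T) + f/5374 = (-24 + 73)²/((-1*(-209))) + 11900/5374 = 49²/209 + 11900*(1/5374) = 2401*(1/209) + 5950/2687 = 2401/209 + 5950/2687 = 7695037/561583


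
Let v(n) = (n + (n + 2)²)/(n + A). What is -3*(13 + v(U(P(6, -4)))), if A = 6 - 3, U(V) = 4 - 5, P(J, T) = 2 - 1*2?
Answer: -39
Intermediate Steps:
P(J, T) = 0 (P(J, T) = 2 - 2 = 0)
U(V) = -1
A = 3
v(n) = (n + (2 + n)²)/(3 + n) (v(n) = (n + (n + 2)²)/(n + 3) = (n + (2 + n)²)/(3 + n))
-3*(13 + v(U(P(6, -4)))) = -3*(13 + (-1 + (2 - 1)²)/(3 - 1)) = -3*(13 + (-1 + 1²)/2) = -3*(13 + (-1 + 1)/2) = -3*(13 + (½)*0) = -3*(13 + 0) = -3*13 = -39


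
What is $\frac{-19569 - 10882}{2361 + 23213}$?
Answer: $- \frac{30451}{25574} \approx -1.1907$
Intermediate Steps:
$\frac{-19569 - 10882}{2361 + 23213} = - \frac{30451}{25574}$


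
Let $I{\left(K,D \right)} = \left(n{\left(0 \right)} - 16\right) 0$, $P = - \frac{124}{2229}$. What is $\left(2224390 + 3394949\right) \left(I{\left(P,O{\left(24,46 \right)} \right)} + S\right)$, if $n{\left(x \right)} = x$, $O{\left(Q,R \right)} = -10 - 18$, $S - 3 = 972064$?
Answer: $5462374003713$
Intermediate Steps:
$S = 972067$ ($S = 3 + 972064 = 972067$)
$O{\left(Q,R \right)} = -28$ ($O{\left(Q,R \right)} = -10 - 18 = -28$)
$P = - \frac{124}{2229}$ ($P = \left(-124\right) \frac{1}{2229} = - \frac{124}{2229} \approx -0.05563$)
$I{\left(K,D \right)} = 0$ ($I{\left(K,D \right)} = \left(0 - 16\right) 0 = \left(-16\right) 0 = 0$)
$\left(2224390 + 3394949\right) \left(I{\left(P,O{\left(24,46 \right)} \right)} + S\right) = \left(2224390 + 3394949\right) \left(0 + 972067\right) = 5619339 \cdot 972067 = 5462374003713$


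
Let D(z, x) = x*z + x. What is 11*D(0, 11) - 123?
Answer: -2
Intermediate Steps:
D(z, x) = x + x*z
11*D(0, 11) - 123 = 11*(11*(1 + 0)) - 123 = 11*(11*1) - 123 = 11*11 - 123 = 121 - 123 = -2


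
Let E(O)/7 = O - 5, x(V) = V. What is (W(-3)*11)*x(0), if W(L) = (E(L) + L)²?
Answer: 0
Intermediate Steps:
E(O) = -35 + 7*O (E(O) = 7*(O - 5) = 7*(-5 + O) = -35 + 7*O)
W(L) = (-35 + 8*L)² (W(L) = ((-35 + 7*L) + L)² = (-35 + 8*L)²)
(W(-3)*11)*x(0) = ((-35 + 8*(-3))²*11)*0 = ((-35 - 24)²*11)*0 = ((-59)²*11)*0 = (3481*11)*0 = 38291*0 = 0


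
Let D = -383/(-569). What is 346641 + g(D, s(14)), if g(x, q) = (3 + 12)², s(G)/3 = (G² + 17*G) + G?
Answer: 346866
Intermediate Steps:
D = 383/569 (D = -383*(-1/569) = 383/569 ≈ 0.67311)
s(G) = 3*G² + 54*G (s(G) = 3*((G² + 17*G) + G) = 3*(G² + 18*G) = 3*G² + 54*G)
g(x, q) = 225 (g(x, q) = 15² = 225)
346641 + g(D, s(14)) = 346641 + 225 = 346866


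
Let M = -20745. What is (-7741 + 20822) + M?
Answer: -7664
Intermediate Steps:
(-7741 + 20822) + M = (-7741 + 20822) - 20745 = 13081 - 20745 = -7664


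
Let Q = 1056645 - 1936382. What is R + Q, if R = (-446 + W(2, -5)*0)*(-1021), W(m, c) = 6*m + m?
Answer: -424371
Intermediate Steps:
W(m, c) = 7*m
Q = -879737
R = 455366 (R = (-446 + (7*2)*0)*(-1021) = (-446 + 14*0)*(-1021) = (-446 + 0)*(-1021) = -446*(-1021) = 455366)
R + Q = 455366 - 879737 = -424371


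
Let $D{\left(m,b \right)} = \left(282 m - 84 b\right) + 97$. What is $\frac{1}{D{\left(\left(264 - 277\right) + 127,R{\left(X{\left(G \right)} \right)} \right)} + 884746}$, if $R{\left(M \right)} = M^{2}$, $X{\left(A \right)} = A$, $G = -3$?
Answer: $\frac{1}{916235} \approx 1.0914 \cdot 10^{-6}$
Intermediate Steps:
$D{\left(m,b \right)} = 97 - 84 b + 282 m$ ($D{\left(m,b \right)} = \left(- 84 b + 282 m\right) + 97 = 97 - 84 b + 282 m$)
$\frac{1}{D{\left(\left(264 - 277\right) + 127,R{\left(X{\left(G \right)} \right)} \right)} + 884746} = \frac{1}{\left(97 - 84 \left(-3\right)^{2} + 282 \left(\left(264 - 277\right) + 127\right)\right) + 884746} = \frac{1}{\left(97 - 756 + 282 \left(-13 + 127\right)\right) + 884746} = \frac{1}{\left(97 - 756 + 282 \cdot 114\right) + 884746} = \frac{1}{\left(97 - 756 + 32148\right) + 884746} = \frac{1}{31489 + 884746} = \frac{1}{916235}$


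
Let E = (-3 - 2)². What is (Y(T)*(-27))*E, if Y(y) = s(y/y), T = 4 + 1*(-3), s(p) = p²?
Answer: -675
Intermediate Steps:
T = 1 (T = 4 - 3 = 1)
Y(y) = 1 (Y(y) = (y/y)² = 1² = 1)
E = 25 (E = (-5)² = 25)
(Y(T)*(-27))*E = (1*(-27))*25 = -27*25 = -675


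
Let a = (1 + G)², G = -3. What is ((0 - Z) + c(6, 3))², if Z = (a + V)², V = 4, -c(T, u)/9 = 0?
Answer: 4096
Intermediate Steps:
c(T, u) = 0 (c(T, u) = -9*0 = 0)
a = 4 (a = (1 - 3)² = (-2)² = 4)
Z = 64 (Z = (4 + 4)² = 8² = 64)
((0 - Z) + c(6, 3))² = ((0 - 1*64) + 0)² = ((0 - 64) + 0)² = (-64 + 0)² = (-64)² = 4096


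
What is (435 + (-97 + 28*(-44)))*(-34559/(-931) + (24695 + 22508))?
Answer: -5616944784/133 ≈ -4.2233e+7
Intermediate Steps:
(435 + (-97 + 28*(-44)))*(-34559/(-931) + (24695 + 22508)) = (435 + (-97 - 1232))*(-34559*(-1/931) + 47203) = (435 - 1329)*(4937/133 + 47203) = -894*6282936/133 = -5616944784/133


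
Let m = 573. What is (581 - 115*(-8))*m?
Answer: 860073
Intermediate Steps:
(581 - 115*(-8))*m = (581 - 115*(-8))*573 = (581 + 920)*573 = 1501*573 = 860073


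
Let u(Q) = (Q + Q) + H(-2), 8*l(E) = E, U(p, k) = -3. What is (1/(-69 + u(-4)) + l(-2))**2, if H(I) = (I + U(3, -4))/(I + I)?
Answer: 101761/1468944 ≈ 0.069275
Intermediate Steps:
l(E) = E/8
H(I) = (-3 + I)/(2*I) (H(I) = (I - 3)/(I + I) = (-3 + I)/((2*I)) = (-3 + I)*(1/(2*I)) = (-3 + I)/(2*I))
u(Q) = 5/4 + 2*Q (u(Q) = (Q + Q) + (1/2)*(-3 - 2)/(-2) = 2*Q + (1/2)*(-1/2)*(-5) = 2*Q + 5/4 = 5/4 + 2*Q)
(1/(-69 + u(-4)) + l(-2))**2 = (1/(-69 + (5/4 + 2*(-4))) + (1/8)*(-2))**2 = (1/(-69 + (5/4 - 8)) - 1/4)**2 = (1/(-69 - 27/4) - 1/4)**2 = (1/(-303/4) - 1/4)**2 = (-4/303 - 1/4)**2 = (-319/1212)**2 = 101761/1468944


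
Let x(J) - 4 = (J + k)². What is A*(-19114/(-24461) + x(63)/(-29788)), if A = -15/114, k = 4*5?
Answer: -2003790795/27688482184 ≈ -0.072369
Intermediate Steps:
k = 20
x(J) = 4 + (20 + J)² (x(J) = 4 + (J + 20)² = 4 + (20 + J)²)
A = -5/38 (A = -15*1/114 = -5/38 ≈ -0.13158)
A*(-19114/(-24461) + x(63)/(-29788)) = -5*(-19114/(-24461) + (4 + (20 + 63)²)/(-29788))/38 = -5*(-19114*(-1/24461) + (4 + 83²)*(-1/29788))/38 = -5*(19114/24461 + (4 + 6889)*(-1/29788))/38 = -5*(19114/24461 + 6893*(-1/29788))/38 = -5*(19114/24461 - 6893/29788)/38 = -5/38*400758159/728644268 = -2003790795/27688482184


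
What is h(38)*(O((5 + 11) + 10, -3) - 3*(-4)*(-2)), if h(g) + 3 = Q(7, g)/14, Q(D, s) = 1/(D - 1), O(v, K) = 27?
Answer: -251/28 ≈ -8.9643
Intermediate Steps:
Q(D, s) = 1/(-1 + D)
h(g) = -251/84 (h(g) = -3 + 1/((-1 + 7)*14) = -3 + (1/14)/6 = -3 + (⅙)*(1/14) = -3 + 1/84 = -251/84)
h(38)*(O((5 + 11) + 10, -3) - 3*(-4)*(-2)) = -251*(27 - 3*(-4)*(-2))/84 = -251*(27 + 12*(-2))/84 = -251*(27 - 24)/84 = -251/84*3 = -251/28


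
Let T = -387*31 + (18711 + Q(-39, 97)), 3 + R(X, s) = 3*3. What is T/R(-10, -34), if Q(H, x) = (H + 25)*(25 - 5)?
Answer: 3217/3 ≈ 1072.3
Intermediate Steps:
Q(H, x) = 500 + 20*H (Q(H, x) = (25 + H)*20 = 500 + 20*H)
R(X, s) = 6 (R(X, s) = -3 + 3*3 = -3 + 9 = 6)
T = 6434 (T = -387*31 + (18711 + (500 + 20*(-39))) = -11997 + (18711 + (500 - 780)) = -11997 + (18711 - 280) = -11997 + 18431 = 6434)
T/R(-10, -34) = 6434/6 = 6434*(⅙) = 3217/3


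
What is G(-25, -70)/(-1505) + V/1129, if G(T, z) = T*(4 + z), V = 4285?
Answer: 917215/339829 ≈ 2.6990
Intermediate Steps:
G(-25, -70)/(-1505) + V/1129 = -25*(4 - 70)/(-1505) + 4285/1129 = -25*(-66)*(-1/1505) + 4285*(1/1129) = 1650*(-1/1505) + 4285/1129 = -330/301 + 4285/1129 = 917215/339829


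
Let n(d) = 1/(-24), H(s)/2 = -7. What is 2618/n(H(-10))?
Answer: -62832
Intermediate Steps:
H(s) = -14 (H(s) = 2*(-7) = -14)
n(d) = -1/24
2618/n(H(-10)) = 2618/(-1/24) = 2618*(-24) = -62832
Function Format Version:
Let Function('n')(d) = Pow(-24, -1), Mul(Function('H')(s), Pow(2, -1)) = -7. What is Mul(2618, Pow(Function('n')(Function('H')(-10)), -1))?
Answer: -62832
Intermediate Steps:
Function('H')(s) = -14 (Function('H')(s) = Mul(2, -7) = -14)
Function('n')(d) = Rational(-1, 24)
Mul(2618, Pow(Function('n')(Function('H')(-10)), -1)) = Mul(2618, Pow(Rational(-1, 24), -1)) = Mul(2618, -24) = -62832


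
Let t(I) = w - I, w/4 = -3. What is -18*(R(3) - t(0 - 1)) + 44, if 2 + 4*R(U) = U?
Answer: -317/2 ≈ -158.50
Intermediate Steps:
w = -12 (w = 4*(-3) = -12)
R(U) = -1/2 + U/4
t(I) = -12 - I
-18*(R(3) - t(0 - 1)) + 44 = -18*((-1/2 + (1/4)*3) - (-12 - (0 - 1))) + 44 = -18*((-1/2 + 3/4) - (-12 - 1*(-1))) + 44 = -18*(1/4 - (-12 + 1)) + 44 = -18*(1/4 - 1*(-11)) + 44 = -18*(1/4 + 11) + 44 = -18*45/4 + 44 = -405/2 + 44 = -317/2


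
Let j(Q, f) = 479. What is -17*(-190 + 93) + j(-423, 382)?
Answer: 2128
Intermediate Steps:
-17*(-190 + 93) + j(-423, 382) = -17*(-190 + 93) + 479 = -17*(-97) + 479 = 1649 + 479 = 2128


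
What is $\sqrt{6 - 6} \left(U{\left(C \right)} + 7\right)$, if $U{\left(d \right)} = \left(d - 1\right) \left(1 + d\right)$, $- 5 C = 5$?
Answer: $0$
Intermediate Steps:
$C = -1$ ($C = \left(- \frac{1}{5}\right) 5 = -1$)
$U{\left(d \right)} = \left(1 + d\right) \left(-1 + d\right)$ ($U{\left(d \right)} = \left(-1 + d\right) \left(1 + d\right) = \left(1 + d\right) \left(-1 + d\right)$)
$\sqrt{6 - 6} \left(U{\left(C \right)} + 7\right) = \sqrt{6 - 6} \left(\left(-1 + \left(-1\right)^{2}\right) + 7\right) = \sqrt{0} \left(\left(-1 + 1\right) + 7\right) = 0 \left(0 + 7\right) = 0 \cdot 7 = 0$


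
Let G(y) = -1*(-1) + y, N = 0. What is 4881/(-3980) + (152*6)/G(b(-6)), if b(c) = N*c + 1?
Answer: 1809999/3980 ≈ 454.77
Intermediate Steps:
b(c) = 1 (b(c) = 0*c + 1 = 0 + 1 = 1)
G(y) = 1 + y
4881/(-3980) + (152*6)/G(b(-6)) = 4881/(-3980) + (152*6)/(1 + 1) = 4881*(-1/3980) + 912/2 = -4881/3980 + 912*(1/2) = -4881/3980 + 456 = 1809999/3980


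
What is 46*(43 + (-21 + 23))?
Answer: 2070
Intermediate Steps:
46*(43 + (-21 + 23)) = 46*(43 + 2) = 46*45 = 2070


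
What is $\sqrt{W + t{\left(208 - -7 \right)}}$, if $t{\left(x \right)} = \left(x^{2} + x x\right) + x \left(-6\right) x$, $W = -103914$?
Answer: $i \sqrt{288814} \approx 537.41 i$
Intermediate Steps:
$t{\left(x \right)} = - 4 x^{2}$ ($t{\left(x \right)} = \left(x^{2} + x^{2}\right) + - 6 x x = 2 x^{2} - 6 x^{2} = - 4 x^{2}$)
$\sqrt{W + t{\left(208 - -7 \right)}} = \sqrt{-103914 - 4 \left(208 - -7\right)^{2}} = \sqrt{-103914 - 4 \left(208 + 7\right)^{2}} = \sqrt{-103914 - 4 \cdot 215^{2}} = \sqrt{-103914 - 184900} = \sqrt{-288814} = i \sqrt{288814}$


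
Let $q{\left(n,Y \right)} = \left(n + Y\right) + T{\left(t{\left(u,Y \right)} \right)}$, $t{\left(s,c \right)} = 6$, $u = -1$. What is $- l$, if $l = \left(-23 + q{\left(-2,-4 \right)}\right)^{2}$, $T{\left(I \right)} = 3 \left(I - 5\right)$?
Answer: $-676$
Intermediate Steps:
$T{\left(I \right)} = -15 + 3 I$ ($T{\left(I \right)} = 3 \left(-5 + I\right) = -15 + 3 I$)
$q{\left(n,Y \right)} = 3 + Y + n$ ($q{\left(n,Y \right)} = \left(n + Y\right) + \left(-15 + 3 \cdot 6\right) = \left(Y + n\right) + \left(-15 + 18\right) = \left(Y + n\right) + 3 = 3 + Y + n$)
$l = 676$ ($l = \left(-23 - 3\right)^{2} = \left(-26\right)^{2} = 676$)
$- l = \left(-1\right) 676 = -676$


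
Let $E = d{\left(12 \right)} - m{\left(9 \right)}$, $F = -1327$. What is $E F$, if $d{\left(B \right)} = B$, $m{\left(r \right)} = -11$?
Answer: $-30521$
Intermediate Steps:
$E = 23$ ($E = 12 - -11 = 12 + 11 = 23$)
$E F = 23 \left(-1327\right) = -30521$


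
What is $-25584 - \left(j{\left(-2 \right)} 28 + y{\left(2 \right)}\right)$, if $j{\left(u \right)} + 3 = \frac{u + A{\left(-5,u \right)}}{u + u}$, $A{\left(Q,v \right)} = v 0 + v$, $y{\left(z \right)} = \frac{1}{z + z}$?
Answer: $- \frac{102113}{4} \approx -25528.0$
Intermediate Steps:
$y{\left(z \right)} = \frac{1}{2 z}$
$A{\left(Q,v \right)} = v$ ($A{\left(Q,v \right)} = 0 + v = v$)
$j{\left(u \right)} = -2$ ($j{\left(u \right)} = -3 + \frac{u + u}{u + u} = -3 + \frac{2 u}{2 u} = -3 + 2 u \frac{1}{2 u} = -3 + 1 = -2$)
$-25584 - \left(j{\left(-2 \right)} 28 + y{\left(2 \right)}\right) = -25584 - \left(\left(-2\right) 28 + \frac{1}{2 \cdot 2}\right) = -25584 - \left(-56 + \frac{1}{2} \cdot \frac{1}{2}\right) = -25584 - \left(-56 + \frac{1}{4}\right) = -25584 - - \frac{223}{4} = -25584 + \frac{223}{4} = - \frac{102113}{4}$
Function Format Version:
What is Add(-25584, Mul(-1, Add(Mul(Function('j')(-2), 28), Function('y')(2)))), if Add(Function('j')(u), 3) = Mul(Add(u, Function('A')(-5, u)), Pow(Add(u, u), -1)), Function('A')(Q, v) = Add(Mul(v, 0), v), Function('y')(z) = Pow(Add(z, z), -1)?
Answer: Rational(-102113, 4) ≈ -25528.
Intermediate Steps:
Function('y')(z) = Mul(Rational(1, 2), Pow(z, -1)) (Function('y')(z) = Pow(Mul(2, z), -1) = Mul(Rational(1, 2), Pow(z, -1)))
Function('A')(Q, v) = v (Function('A')(Q, v) = Add(0, v) = v)
Function('j')(u) = -2 (Function('j')(u) = Add(-3, Mul(Add(u, u), Pow(Add(u, u), -1))) = Add(-3, Mul(Mul(2, u), Pow(Mul(2, u), -1))) = Add(-3, Mul(Mul(2, u), Mul(Rational(1, 2), Pow(u, -1)))) = Add(-3, 1) = -2)
Add(-25584, Mul(-1, Add(Mul(Function('j')(-2), 28), Function('y')(2)))) = Add(-25584, Mul(-1, Add(Mul(-2, 28), Mul(Rational(1, 2), Pow(2, -1))))) = Add(-25584, Mul(-1, Add(-56, Mul(Rational(1, 2), Rational(1, 2))))) = Add(-25584, Mul(-1, Add(-56, Rational(1, 4)))) = Add(-25584, Mul(-1, Rational(-223, 4))) = Add(-25584, Rational(223, 4)) = Rational(-102113, 4)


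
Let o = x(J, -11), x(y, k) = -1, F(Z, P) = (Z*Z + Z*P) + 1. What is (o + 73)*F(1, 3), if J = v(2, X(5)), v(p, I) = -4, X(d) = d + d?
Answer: 360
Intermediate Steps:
X(d) = 2*d
J = -4
F(Z, P) = 1 + Z**2 + P*Z (F(Z, P) = (Z**2 + P*Z) + 1 = 1 + Z**2 + P*Z)
o = -1
(o + 73)*F(1, 3) = (-1 + 73)*(1 + 1**2 + 3*1) = 72*(1 + 1 + 3) = 72*5 = 360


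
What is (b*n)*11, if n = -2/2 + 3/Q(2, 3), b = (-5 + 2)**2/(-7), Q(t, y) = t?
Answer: -99/14 ≈ -7.0714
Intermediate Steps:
b = -9/7 (b = (-3)**2*(-1/7) = 9*(-1/7) = -9/7 ≈ -1.2857)
n = 1/2 (n = -2/2 + 3/2 = -2*1/2 + 3*(1/2) = -1 + 3/2 = 1/2 ≈ 0.50000)
(b*n)*11 = -9/7*1/2*11 = -9/14*11 = -99/14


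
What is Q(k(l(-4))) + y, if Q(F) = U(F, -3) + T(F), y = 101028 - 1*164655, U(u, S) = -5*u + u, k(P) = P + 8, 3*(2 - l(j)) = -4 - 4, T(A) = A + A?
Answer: -190957/3 ≈ -63652.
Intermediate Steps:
T(A) = 2*A
l(j) = 14/3 (l(j) = 2 - (-4 - 4)/3 = 2 - 1/3*(-8) = 2 + 8/3 = 14/3)
k(P) = 8 + P
U(u, S) = -4*u
y = -63627 (y = 101028 - 164655 = -63627)
Q(F) = -2*F (Q(F) = -4*F + 2*F = -2*F)
Q(k(l(-4))) + y = -2*(8 + 14/3) - 63627 = -2*38/3 - 63627 = -76/3 - 63627 = -190957/3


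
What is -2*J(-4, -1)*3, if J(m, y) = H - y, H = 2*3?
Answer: -42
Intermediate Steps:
H = 6
J(m, y) = 6 - y
-2*J(-4, -1)*3 = -2*(6 - 1*(-1))*3 = -2*(6 + 1)*3 = -2*7*3 = -14*3 = -42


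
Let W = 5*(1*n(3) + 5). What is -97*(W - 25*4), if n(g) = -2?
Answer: 8245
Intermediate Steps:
W = 15 (W = 5*(1*(-2) + 5) = 5*(-2 + 5) = 5*3 = 15)
-97*(W - 25*4) = -97*(15 - 25*4) = -97*(15 - 100) = -97*(-85) = 8245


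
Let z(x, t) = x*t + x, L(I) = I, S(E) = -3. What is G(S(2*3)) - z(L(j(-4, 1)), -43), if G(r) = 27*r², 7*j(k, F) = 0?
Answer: 243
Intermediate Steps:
j(k, F) = 0 (j(k, F) = (⅐)*0 = 0)
z(x, t) = x + t*x (z(x, t) = t*x + x = x + t*x)
G(S(2*3)) - z(L(j(-4, 1)), -43) = 27*(-3)² - 0*(1 - 43) = 27*9 - 0*(-42) = 243 - 1*0 = 243 + 0 = 243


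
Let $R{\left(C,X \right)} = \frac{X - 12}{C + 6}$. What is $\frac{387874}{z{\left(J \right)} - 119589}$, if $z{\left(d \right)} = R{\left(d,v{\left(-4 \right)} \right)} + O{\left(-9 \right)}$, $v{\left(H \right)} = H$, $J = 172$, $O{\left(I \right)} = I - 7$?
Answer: $- \frac{34520786}{10644853} \approx -3.243$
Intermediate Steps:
$O{\left(I \right)} = -7 + I$ ($O{\left(I \right)} = I - 7 = -7 + I$)
$R{\left(C,X \right)} = \frac{-12 + X}{6 + C}$
$z{\left(d \right)} = -16 - \frac{16}{6 + d}$ ($z{\left(d \right)} = \frac{-12 - 4}{6 + d} - 16 = \frac{1}{6 + d} \left(-16\right) - 16 = - \frac{16}{6 + d} - 16 = -16 - \frac{16}{6 + d}$)
$\frac{387874}{z{\left(J \right)} - 119589} = \frac{387874}{\frac{16 \left(-7 - 172\right)}{6 + 172} - 119589} = \frac{387874}{\frac{16 \left(-7 - 172\right)}{178} - 119589} = \frac{387874}{16 \cdot \frac{1}{178} \left(-179\right) - 119589} = \frac{387874}{- \frac{1432}{89} - 119589} = \frac{387874}{- \frac{10644853}{89}} = 387874 \left(- \frac{89}{10644853}\right) = - \frac{34520786}{10644853}$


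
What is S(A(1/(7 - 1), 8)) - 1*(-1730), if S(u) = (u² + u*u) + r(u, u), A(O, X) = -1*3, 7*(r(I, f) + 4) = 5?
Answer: 12213/7 ≈ 1744.7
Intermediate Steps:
r(I, f) = -23/7 (r(I, f) = -4 + (⅐)*5 = -4 + 5/7 = -23/7)
A(O, X) = -3
S(u) = -23/7 + 2*u² (S(u) = (u² + u*u) - 23/7 = (u² + u²) - 23/7 = 2*u² - 23/7 = -23/7 + 2*u²)
S(A(1/(7 - 1), 8)) - 1*(-1730) = (-23/7 + 2*(-3)²) - 1*(-1730) = (-23/7 + 2*9) + 1730 = (-23/7 + 18) + 1730 = 103/7 + 1730 = 12213/7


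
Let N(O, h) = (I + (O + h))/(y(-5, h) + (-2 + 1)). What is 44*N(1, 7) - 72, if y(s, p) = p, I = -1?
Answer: -62/3 ≈ -20.667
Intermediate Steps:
N(O, h) = (-1 + O + h)/(-1 + h) (N(O, h) = (-1 + (O + h))/(h + (-2 + 1)) = (-1 + O + h)/(h - 1) = (-1 + O + h)/(-1 + h))
44*N(1, 7) - 72 = 44*((-1 + 1 + 7)/(-1 + 7)) - 72 = 44*(7/6) - 72 = 154/3 - 72 = -62/3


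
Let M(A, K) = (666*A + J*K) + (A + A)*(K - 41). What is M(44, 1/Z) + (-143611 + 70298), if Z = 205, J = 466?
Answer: -9760931/205 ≈ -47614.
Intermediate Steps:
M(A, K) = 466*K + 666*A + 2*A*(-41 + K) (M(A, K) = (666*A + 466*K) + (A + A)*(K - 41) = (466*K + 666*A) + (2*A)*(-41 + K) = (466*K + 666*A) + 2*A*(-41 + K) = 466*K + 666*A + 2*A*(-41 + K))
M(44, 1/Z) + (-143611 + 70298) = (466/205 + 584*44 + 2*44/205) + (-143611 + 70298) = (466*(1/205) + 25696 + 2*44*(1/205)) - 73313 = (466/205 + 25696 + 88/205) - 73313 = 5268234/205 - 73313 = -9760931/205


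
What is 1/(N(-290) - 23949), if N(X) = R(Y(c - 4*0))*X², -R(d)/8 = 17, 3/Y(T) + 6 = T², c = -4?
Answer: -1/11461549 ≈ -8.7248e-8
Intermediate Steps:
Y(T) = 3/(-6 + T²)
R(d) = -136 (R(d) = -8*17 = -136)
N(X) = -136*X²
1/(N(-290) - 23949) = 1/(-136*(-290)² - 23949) = 1/(-136*84100 - 23949) = 1/(-11437600 - 23949) = 1/(-11461549) = -1/11461549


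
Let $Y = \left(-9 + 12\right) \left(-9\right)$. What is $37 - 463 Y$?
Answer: $12538$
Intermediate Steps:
$Y = -27$ ($Y = 3 \left(-9\right) = -27$)
$37 - 463 Y = 37 - -12501 = 37 + 12501 = 12538$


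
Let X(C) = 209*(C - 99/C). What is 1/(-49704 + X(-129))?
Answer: -43/3289698 ≈ -1.3071e-5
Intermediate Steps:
X(C) = -20691/C + 209*C
1/(-49704 + X(-129)) = 1/(-49704 + (-20691/(-129) + 209*(-129))) = 1/(-49704 + (-20691*(-1/129) - 26961)) = 1/(-49704 + (6897/43 - 26961)) = 1/(-49704 - 1152426/43) = 1/(-3289698/43) = -43/3289698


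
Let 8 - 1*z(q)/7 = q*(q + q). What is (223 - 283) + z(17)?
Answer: -4050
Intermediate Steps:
z(q) = 56 - 14*q² (z(q) = 56 - 7*q*(q + q) = 56 - 7*q*2*q = 56 - 14*q²)
(223 - 283) + z(17) = (223 - 283) + (56 - 14*17²) = -60 + (56 - 14*289) = -60 + (56 - 4046) = -60 - 3990 = -4050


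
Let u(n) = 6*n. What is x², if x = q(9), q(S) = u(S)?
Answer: 2916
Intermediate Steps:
q(S) = 6*S
x = 54 (x = 6*9 = 54)
x² = 54² = 2916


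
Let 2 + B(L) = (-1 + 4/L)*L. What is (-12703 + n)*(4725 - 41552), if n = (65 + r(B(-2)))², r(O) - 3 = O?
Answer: 276902213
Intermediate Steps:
B(L) = -2 + L*(-1 + 4/L) (B(L) = -2 + (-1 + 4/L)*L = -2 + L*(-1 + 4/L))
r(O) = 3 + O
n = 5184 (n = (65 + (3 + (2 - 1*(-2))))² = (65 + (3 + (2 + 2)))² = (65 + (3 + 4))² = (65 + 7)² = 72² = 5184)
(-12703 + n)*(4725 - 41552) = (-12703 + 5184)*(4725 - 41552) = -7519*(-36827) = 276902213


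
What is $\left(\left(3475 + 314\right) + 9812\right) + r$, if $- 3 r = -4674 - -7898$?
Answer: $\frac{37579}{3} \approx 12526.0$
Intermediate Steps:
$r = - \frac{3224}{3}$ ($r = - \frac{-4674 - -7898}{3} = - \frac{-4674 + 7898}{3} = \left(- \frac{1}{3}\right) 3224 = - \frac{3224}{3} \approx -1074.7$)
$\left(\left(3475 + 314\right) + 9812\right) + r = \left(\left(3475 + 314\right) + 9812\right) - \frac{3224}{3} = \left(3789 + 9812\right) - \frac{3224}{3} = 13601 - \frac{3224}{3} = \frac{37579}{3}$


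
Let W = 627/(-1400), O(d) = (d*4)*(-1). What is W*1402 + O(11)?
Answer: -470327/700 ≈ -671.90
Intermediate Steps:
O(d) = -4*d (O(d) = (4*d)*(-1) = -4*d)
W = -627/1400 (W = 627*(-1/1400) = -627/1400 ≈ -0.44786)
W*1402 + O(11) = -627/1400*1402 - 4*11 = -439527/700 - 44 = -470327/700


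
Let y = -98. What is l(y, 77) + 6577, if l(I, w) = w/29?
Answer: 190810/29 ≈ 6579.7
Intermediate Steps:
l(I, w) = w/29 (l(I, w) = w*(1/29) = w/29)
l(y, 77) + 6577 = (1/29)*77 + 6577 = 77/29 + 6577 = 190810/29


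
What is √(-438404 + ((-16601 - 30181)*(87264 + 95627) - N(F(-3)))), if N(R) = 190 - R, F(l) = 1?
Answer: I*√8556445355 ≈ 92501.0*I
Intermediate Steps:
√(-438404 + ((-16601 - 30181)*(87264 + 95627) - N(F(-3)))) = √(-438404 + ((-16601 - 30181)*(87264 + 95627) - (190 - 1*1))) = √(-438404 + (-46782*182891 - (190 - 1))) = √(-438404 + (-8556006762 - 1*189)) = √(-438404 + (-8556006762 - 189)) = √(-438404 - 8556006951) = √(-8556445355) = I*√8556445355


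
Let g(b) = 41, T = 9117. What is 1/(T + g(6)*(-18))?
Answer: 1/8379 ≈ 0.00011935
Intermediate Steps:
1/(T + g(6)*(-18)) = 1/(9117 + 41*(-18)) = 1/(9117 - 738) = 1/8379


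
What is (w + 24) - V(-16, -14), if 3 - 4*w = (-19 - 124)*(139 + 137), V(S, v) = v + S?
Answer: 39687/4 ≈ 9921.8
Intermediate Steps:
V(S, v) = S + v
w = 39471/4 (w = ¾ - (-19 - 124)*(139 + 137)/4 = ¾ - (-143)*276/4 = ¾ - ¼*(-39468) = ¾ + 9867 = 39471/4 ≈ 9867.8)
(w + 24) - V(-16, -14) = (39471/4 + 24) - (-16 - 14) = 39567/4 - 1*(-30) = 39567/4 + 30 = 39687/4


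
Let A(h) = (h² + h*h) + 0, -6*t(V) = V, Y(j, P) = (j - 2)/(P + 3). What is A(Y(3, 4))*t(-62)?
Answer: 62/147 ≈ 0.42177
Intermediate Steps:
Y(j, P) = (-2 + j)/(3 + P)
t(V) = -V/6
A(h) = 2*h² (A(h) = (h² + h²) + 0 = 2*h² + 0 = 2*h²)
A(Y(3, 4))*t(-62) = (2*((-2 + 3)/(3 + 4))²)*(-⅙*(-62)) = (2*(1/7)²)*(31/3) = (2*((⅐)*1)²)*(31/3) = (2*(⅐)²)*(31/3) = (2*(1/49))*(31/3) = (2/49)*(31/3) = 62/147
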